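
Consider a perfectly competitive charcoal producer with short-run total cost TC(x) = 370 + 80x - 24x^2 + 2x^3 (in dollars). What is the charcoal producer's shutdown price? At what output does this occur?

$8 per unit, at x = 6

The shutdown price is the minimum of AVC. VC = 80x - 24x^2 + 2x^3, so AVC = 80 - 24x + 2x^2.
dAVC/dx = -24 + 4x = 0 gives x = 6. min AVC = 80 - 24·6 + 2·6^2 = 8.
The firm shuts down for any P below $8.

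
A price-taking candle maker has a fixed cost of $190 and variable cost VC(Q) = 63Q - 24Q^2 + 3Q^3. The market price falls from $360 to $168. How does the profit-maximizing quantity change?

Output falls from 9 to 7

MC = 63 - 48Q + 9Q^2; the shutdown threshold is min AVC = $15 (at Q = 4).
At P = $360 ≥ min AVC, set P = MC on the rising branch: Q = 9.
At P = $168 ≥ min AVC, set P = MC: Q = 7. The firm stays open but cuts output.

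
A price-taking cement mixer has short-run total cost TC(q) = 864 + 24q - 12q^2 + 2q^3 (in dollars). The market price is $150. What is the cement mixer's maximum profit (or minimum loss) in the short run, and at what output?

Profit = -$80 at q = 7

AVC = 24 - 12q + 2q^2; min AVC = $6 at q = 3. Since P = $150 ≥ min AVC, the firm produces.
With MC = 24 - 24q + 6q^2, P = MC on the upward-sloping part at q* = 7.
TR = 150·7 = 1050. TC = 864 + 266 = 1130. Profit = 1050 − 1130 = -$80.
By producing, the firm covers all variable cost plus $784 of fixed cost; shutting down would lose the full $864.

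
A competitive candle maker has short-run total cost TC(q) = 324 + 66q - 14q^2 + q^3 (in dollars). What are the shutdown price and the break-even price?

Shutdown price = $17; break-even price = $57

Shutdown price = min AVC. AVC = 66 - 14q + q^2, with vertex at q = 7 and minimum $17.
ATC = 324/q + 66 - 14q + q^2. Setting dATC/dq = −324/q^2 − 14 + 2q = 0 gives q = 9 (since 2·9^3 − 14·9^2 = 324).
min ATC = 324/9 + 66 − 14·9 + 9^2 = $57. That is the break-even price.
For $17 ≤ P < $57 the firm produces at a loss; below $17 it shuts down.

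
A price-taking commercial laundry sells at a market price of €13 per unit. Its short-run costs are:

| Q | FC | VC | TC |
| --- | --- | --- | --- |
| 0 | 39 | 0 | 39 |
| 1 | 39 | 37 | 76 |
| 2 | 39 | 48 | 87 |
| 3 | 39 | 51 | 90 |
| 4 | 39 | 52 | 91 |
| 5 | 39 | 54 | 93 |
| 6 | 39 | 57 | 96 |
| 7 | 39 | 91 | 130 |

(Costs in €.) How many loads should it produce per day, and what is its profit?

Q = 6; profit = -€18

Compute π = P·Q − TC at each output: Q=0: -39; Q=1: -63; Q=2: -61; Q=3: -51; Q=4: -39; Q=5: -28; Q=6: -18; Q=7: -39.
Profit is maximized at Q = 6. AVC there is 57/6 = €9.50 ≤ P, so producing beats shutting down (which would give -€39).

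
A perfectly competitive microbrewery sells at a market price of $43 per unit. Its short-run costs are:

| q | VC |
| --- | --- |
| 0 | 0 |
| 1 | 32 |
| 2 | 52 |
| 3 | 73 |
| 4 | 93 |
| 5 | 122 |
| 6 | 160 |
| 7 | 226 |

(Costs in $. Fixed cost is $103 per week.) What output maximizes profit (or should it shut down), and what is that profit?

q = 6; profit = -$5

Tabulate TR − TC: q=0: -103; q=1: -92; q=2: -69; q=3: -47; q=4: -24; q=5: -10; q=6: -5; q=7: -28.
Profit is maximized at q = 6. AVC there is 160/6 = $26.67 ≤ P, so producing beats shutting down (which would give -$103).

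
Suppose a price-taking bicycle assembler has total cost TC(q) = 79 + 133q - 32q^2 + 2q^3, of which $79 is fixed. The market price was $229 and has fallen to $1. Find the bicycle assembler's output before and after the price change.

Output falls from 12 to 0 (the firm shuts down)

MC = 133 - 64q + 6q^2; the shutdown threshold is min AVC = $5 (at q = 8).
At P = $229 ≥ min AVC, set P = MC on the rising branch: q = 12.
At P = $1 < min AVC = $5, price no longer covers variable cost at any output, so the firm shuts down: q = 0.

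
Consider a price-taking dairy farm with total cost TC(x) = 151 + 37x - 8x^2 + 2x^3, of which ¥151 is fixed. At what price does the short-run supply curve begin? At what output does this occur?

The shutdown price is the minimum of AVC. VC = 37x - 8x^2 + 2x^3, so AVC = 37 - 8x + 2x^2.
dAVC/dx = -8 + 4x = 0 gives x = 2. min AVC = 37 - 8·2 + 2·2^2 = 29.
So the shutdown price is ¥29.

¥29 per unit, at x = 2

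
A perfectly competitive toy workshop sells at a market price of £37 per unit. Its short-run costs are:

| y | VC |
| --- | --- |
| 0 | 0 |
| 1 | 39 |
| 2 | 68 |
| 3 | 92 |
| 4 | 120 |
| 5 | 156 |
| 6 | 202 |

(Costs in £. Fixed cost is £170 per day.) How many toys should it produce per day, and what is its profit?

y = 5; profit = -£141

Compute π = P·y − TC at each output: y=0: -170; y=1: -172; y=2: -164; y=3: -151; y=4: -142; y=5: -141; y=6: -150.
Profit is maximized at y = 5. AVC there is 156/5 = £31.20 ≤ P, so producing beats shutting down (which would give -£170).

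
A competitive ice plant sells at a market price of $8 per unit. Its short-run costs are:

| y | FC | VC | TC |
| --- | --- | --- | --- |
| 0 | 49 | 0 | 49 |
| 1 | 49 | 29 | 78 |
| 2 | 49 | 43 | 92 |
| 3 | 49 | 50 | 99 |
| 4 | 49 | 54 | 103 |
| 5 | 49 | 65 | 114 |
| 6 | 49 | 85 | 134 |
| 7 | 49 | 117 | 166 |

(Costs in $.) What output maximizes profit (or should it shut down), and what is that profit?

y = 0 (shut down); profit = -$49

Profit at each row (π = 8y − TC): y=0: -49; y=1: -70; y=2: -76; y=3: -75; y=4: -71; y=5: -74; y=6: -86; y=7: -110.
Profit is highest at y = 0. Equivalently, the lowest AVC in the table is 65/5 ≈ $13 at y = 5, and P = $8 falls below it — price never covers variable cost, so the firm shuts down and loses only its fixed cost.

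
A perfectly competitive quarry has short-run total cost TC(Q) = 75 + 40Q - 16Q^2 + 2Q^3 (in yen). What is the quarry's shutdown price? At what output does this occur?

The firm shuts down when price falls below the minimum of average variable cost. AVC = VC/Q = 40 - 16Q + 2Q^2.
At the minimum of AVC, MC = AVC. MC = 40 - 32Q + 6Q^2; setting MC = AVC gives 4Q^2 - 16Q = 0, so Q = 4. min AVC = 8.
The firm shuts down for any P below ¥8.

¥8 per unit, at Q = 4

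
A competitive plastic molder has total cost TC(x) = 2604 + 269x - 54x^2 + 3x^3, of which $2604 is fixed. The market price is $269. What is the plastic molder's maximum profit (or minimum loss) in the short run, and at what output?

AVC = 269 - 54x + 3x^2; min AVC = $26 at x = 9. Since P = $269 ≥ min AVC, the firm produces.
MC = 269 - 108x + 9x^2. Setting P = MC and taking the root on the rising branch gives x* = 12.
TR = 269·12 = 3228. TC = 2604 + 636 = 3240. Profit = 3228 − 3240 = -$12.
Shutting down would mean losing the fixed cost of $2604, so operating at a loss of $12 is better by $2592.

Profit = -$12 at x = 12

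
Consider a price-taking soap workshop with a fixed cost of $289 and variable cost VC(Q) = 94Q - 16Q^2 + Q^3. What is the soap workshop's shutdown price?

Short-run supply begins at min AVC. From VC = 94Q - 16Q^2 + Q^3, AVC = 94 - 16Q + Q^2.
At the minimum of AVC, MC = AVC. MC = 94 - 32Q + 3Q^2; setting MC = AVC gives 2Q^2 - 16Q = 0, so Q = 8. min AVC = 30.
The firm shuts down for any P below $30.

$30 per unit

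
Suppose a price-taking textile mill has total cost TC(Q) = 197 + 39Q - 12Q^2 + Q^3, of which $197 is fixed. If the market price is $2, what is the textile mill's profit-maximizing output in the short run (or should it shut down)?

Variable cost is VC = 39Q - 12Q^2 + Q^3, so AVC = VC/Q = 39 - 12Q + Q^2 and MC = dTC/dQ = 39 - 24Q + 3Q^2.
AVC is minimized where dAVC/dQ = -12 + 2Q = 0, at Q = 6; min AVC = 39 - 12·6 + 6^2 = $3.
Since P = $2 < min AVC = $3, price fails to cover variable cost at any output.
Best response: produce nothing and absorb the $197 fixed cost.

Shut down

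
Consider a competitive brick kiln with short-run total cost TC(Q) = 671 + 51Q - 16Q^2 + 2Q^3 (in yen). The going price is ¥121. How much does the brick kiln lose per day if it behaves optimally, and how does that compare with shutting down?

Profit = -¥83 at Q = 7

AVC = 51 - 16Q + 2Q^2 has its minimum ¥19 at Q = 4; price ¥121 clears that bar, so the firm operates.
MC = 51 - 32Q + 6Q^2. Setting P = MC and taking the root on the rising branch gives Q* = 7.
TR = 121·7 = 847. TC = 671 + 259 = 930. Profit = 847 − 930 = -¥83.
Shutting down would mean losing the fixed cost of ¥671, so operating at a loss of ¥83 is better by ¥588.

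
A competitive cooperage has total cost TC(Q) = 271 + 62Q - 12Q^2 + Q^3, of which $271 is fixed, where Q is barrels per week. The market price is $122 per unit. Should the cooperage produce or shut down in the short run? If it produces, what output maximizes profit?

Variable cost is VC = 62Q - 12Q^2 + Q^3, so AVC = VC/Q = 62 - 12Q + Q^2 and MC = dTC/dQ = 62 - 24Q + 3Q^2.
The AVC parabola has its vertex at Q = 12/2 = 6, where AVC = 62 - 12·6 + 6^2 = $26.
Because $122 ≥ $26, revenue can cover variable cost; the firm operates.
Solving P = MC: -60 - 24Q + 3Q^2 = 0 ⇒ Q = -2 or 10. On the upward-sloping branch, Q* = 10.
Check: AVC at Q = 10 is $42 ≤ P, so revenue covers variable cost.
Profit = P·Q − TC = 122·10 − 691 = $529.

Produce at Q = 10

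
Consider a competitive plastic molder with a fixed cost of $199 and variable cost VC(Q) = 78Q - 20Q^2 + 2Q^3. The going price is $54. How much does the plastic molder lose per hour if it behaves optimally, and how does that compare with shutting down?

AVC = 78 - 20Q + 2Q^2 has its minimum $28 at Q = 5; price $54 clears that bar, so the firm operates.
With MC = 78 - 40Q + 6Q^2, P = MC on the upward-sloping part at Q* = 6.
TR = 54·6 = 324. TC = 199 + 180 = 379. Profit = 324 − 379 = -$55.
That loss of $55 beats the $199 the firm would lose by shutting down; producing recovers $144 of fixed cost.

Profit = -$55 at Q = 6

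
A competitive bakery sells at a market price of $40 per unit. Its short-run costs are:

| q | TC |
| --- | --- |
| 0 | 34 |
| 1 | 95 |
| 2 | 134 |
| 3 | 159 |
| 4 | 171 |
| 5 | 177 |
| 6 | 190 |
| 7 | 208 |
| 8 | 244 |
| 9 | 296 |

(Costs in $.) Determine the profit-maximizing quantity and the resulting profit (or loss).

q = 8; profit = $76

Profit at each row (π = 40q − TC): q=0: -34; q=1: -55; q=2: -54; q=3: -39; q=4: -11; q=5: 23; q=6: 50; q=7: 72; q=8: 76; q=9: 64.
Profit is maximized at q = 8. AVC there is 210/8 = $26.25 ≤ P, so producing beats shutting down (which would give -$34).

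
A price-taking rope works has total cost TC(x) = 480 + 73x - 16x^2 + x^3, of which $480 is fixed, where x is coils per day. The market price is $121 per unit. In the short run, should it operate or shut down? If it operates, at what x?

Produce at x = 12

Variable cost is VC = 73x - 16x^2 + x^3, so AVC = VC/x = 73 - 16x + x^2 and MC = dTC/dx = 73 - 32x + 3x^2.
AVC is minimized where dAVC/dx = -16 + 2x = 0, at x = 8; min AVC = 73 - 16·8 + 8^2 = $9.
P = $121 exceeds min AVC = $9, so the firm stays open.
P = MC gives -48 - 32x + 3x^2 = 0, with roots -4/3 and 12. Take the larger (rising MC): x* = 12.
Check: AVC at x = 12 is $25 ≤ P, so revenue covers variable cost.
Profit = P·x − TC = 121·12 − 780 = $672.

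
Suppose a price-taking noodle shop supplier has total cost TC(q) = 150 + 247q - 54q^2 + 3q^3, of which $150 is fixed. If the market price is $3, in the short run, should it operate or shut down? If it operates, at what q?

Variable cost is VC = 247q - 54q^2 + 3q^3, so AVC = VC/q = 247 - 54q + 3q^2 and MC = dTC/dq = 247 - 108q + 9q^2.
AVC is minimized where dAVC/dq = -54 + 6q = 0, at q = 9; min AVC = 247 - 54·9 + 3·9^2 = $4.
P = $3 lies below min AVC = $4; no output level covers variable cost.
Shutting down limits the loss to fixed cost, $150.

Shut down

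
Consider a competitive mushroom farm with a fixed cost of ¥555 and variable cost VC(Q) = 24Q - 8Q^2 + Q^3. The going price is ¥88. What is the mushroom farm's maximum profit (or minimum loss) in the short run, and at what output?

AVC = 24 - 8Q + Q^2 has its minimum ¥8 at Q = 4; price ¥88 clears that bar, so the firm operates.
MC = 24 - 16Q + 3Q^2. Setting P = MC and taking the root on the rising branch gives Q* = 8.
TR = 88·8 = 704. TC = 555 + 192 = 747. Profit = 704 − 747 = -¥43.
Shutting down would mean losing the fixed cost of ¥555, so operating at a loss of ¥43 is better by ¥512.

Profit = -¥43 at Q = 8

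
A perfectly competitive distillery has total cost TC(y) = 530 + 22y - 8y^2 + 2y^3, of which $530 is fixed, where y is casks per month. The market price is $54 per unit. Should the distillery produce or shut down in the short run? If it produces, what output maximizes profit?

From TC, MC = TC'(y) = 22 - 16y + 6y^2 and AVC = VC/y = 22 - 8y + 2y^2.
AVC is minimized where dAVC/dy = -8 + 4y = 0, at y = 2; min AVC = 22 - 8·2 + 2·2^2 = $14.
P = $54 exceeds min AVC = $14, so the firm stays open.
Set P = MC: 54 = 22 - 16y + 6y^2 → -32 - 16y + 6y^2 = 0. The roots are y = -4/3 and y = 4; the profit-maximizing output is on the rising part of MC, so y* = 4.
Check: AVC at y = 4 is $22 ≤ P, so revenue covers variable cost.
Profit = P·y − TC = 54·4 − 618 = -$402, a loss, but smaller than the $530 fixed cost the firm would lose by shutting down.

Produce at y = 4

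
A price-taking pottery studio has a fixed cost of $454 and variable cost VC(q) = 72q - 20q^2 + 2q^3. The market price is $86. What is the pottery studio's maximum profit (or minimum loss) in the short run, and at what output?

Profit = -$62 at q = 7

AVC = 72 - 20q + 2q^2; min AVC = $22 at q = 5. Since P = $86 ≥ min AVC, the firm produces.
With MC = 72 - 40q + 6q^2, P = MC on the upward-sloping part at q* = 7.
TR = 86·7 = 602. TC = 454 + 210 = 664. Profit = 602 − 664 = -$62.
Shutting down would mean losing the fixed cost of $454, so operating at a loss of $62 is better by $392.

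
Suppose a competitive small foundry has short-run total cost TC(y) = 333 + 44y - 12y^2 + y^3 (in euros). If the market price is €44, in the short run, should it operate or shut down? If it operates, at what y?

Produce at y = 8

From TC, MC = TC'(y) = 44 - 24y + 3y^2 and AVC = VC/y = 44 - 12y + y^2.
AVC hits its minimum where MC = AVC, at y = 6, giving min AVC = 44 - 12·6 + 6^2 = €8.
Since P = €44 ≥ min AVC = €8, price covers variable cost and the firm should produce.
P = MC gives -24y + 3y^2 = 0, with roots 0 and 8. Take the larger (rising MC): y* = 8.
Check: AVC at y = 8 is €12 ≤ P, so revenue covers variable cost.
Profit = P·y − TC = 44·8 − 429 = -€77, a loss, but smaller than the €333 fixed cost the firm would lose by shutting down.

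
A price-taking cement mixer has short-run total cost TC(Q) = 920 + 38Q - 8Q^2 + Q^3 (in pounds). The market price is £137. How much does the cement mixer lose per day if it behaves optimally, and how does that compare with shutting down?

Profit = -£110 at Q = 9

AVC = 38 - 8Q + Q^2; min AVC = £22 at Q = 4. Since P = £137 ≥ min AVC, the firm produces.
MC = 38 - 16Q + 3Q^2. Setting P = MC and taking the root on the rising branch gives Q* = 9.
TR = 137·9 = 1233. TC = 920 + 423 = 1343. Profit = 1233 − 1343 = -£110.
That loss of £110 beats the £920 the firm would lose by shutting down; producing recovers £810 of fixed cost.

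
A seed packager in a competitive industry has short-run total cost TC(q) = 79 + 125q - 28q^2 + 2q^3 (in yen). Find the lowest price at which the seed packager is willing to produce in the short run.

Short-run supply begins at min AVC. From VC = 125q - 28q^2 + 2q^3, AVC = 125 - 28q + 2q^2.
At the minimum of AVC, MC = AVC. MC = 125 - 56q + 6q^2; setting MC = AVC gives 4q^2 - 28q = 0, so q = 7. min AVC = 27.
The firm shuts down for any P below ¥27.

¥27 per unit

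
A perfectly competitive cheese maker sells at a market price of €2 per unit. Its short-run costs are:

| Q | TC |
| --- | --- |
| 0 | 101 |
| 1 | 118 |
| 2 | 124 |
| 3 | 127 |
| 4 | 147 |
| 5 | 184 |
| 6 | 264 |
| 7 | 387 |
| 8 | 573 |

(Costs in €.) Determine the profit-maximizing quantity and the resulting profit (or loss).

Q = 0 (shut down); profit = -€101

Compute π = P·Q − TC at each output: Q=0: -101; Q=1: -116; Q=2: -120; Q=3: -121; Q=4: -139; Q=5: -174; Q=6: -252; Q=7: -373; Q=8: -557.
Profit is highest at Q = 0. Equivalently, the lowest AVC in the table is 26/3 ≈ €8.67 at Q = 3, and P = €2 falls below it — price never covers variable cost, so the firm shuts down and loses only its fixed cost.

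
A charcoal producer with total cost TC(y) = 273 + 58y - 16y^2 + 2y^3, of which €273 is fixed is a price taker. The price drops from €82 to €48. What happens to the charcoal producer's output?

MC = 58 - 32y + 6y^2; the shutdown threshold is min AVC = €26 (at y = 4).
With P = €82 above the shutdown price, P = MC gives y = 6.
At P = €48 ≥ min AVC, set P = MC: y = 5. The firm stays open but cuts output.

Output falls from 6 to 5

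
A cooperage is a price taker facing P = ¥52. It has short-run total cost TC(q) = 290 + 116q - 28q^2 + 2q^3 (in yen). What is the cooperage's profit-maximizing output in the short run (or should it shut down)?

Strip out fixed cost: VC = 116q - 28q^2 + 2q^3. Then AVC = 116 - 28q + 2q^2 and MC = 116 - 56q + 6q^2.
AVC hits its minimum where MC = AVC, at q = 7, giving min AVC = 116 - 28·7 + 2·7^2 = ¥18.
Since P = ¥52 ≥ min AVC = ¥18, price covers variable cost and the firm should produce.
Set P = MC: 52 = 116 - 56q + 6q^2 → 64 - 56q + 6q^2 = 0. The roots are q = 4/3 and q = 8; the profit-maximizing output is on the rising part of MC, so q* = 8.
Check: AVC at q = 8 is ¥20 ≤ P, so revenue covers variable cost.
Profit = P·q − TC = 52·8 − 450 = -¥34, a loss, but smaller than the ¥290 fixed cost the firm would lose by shutting down.

Produce at q = 8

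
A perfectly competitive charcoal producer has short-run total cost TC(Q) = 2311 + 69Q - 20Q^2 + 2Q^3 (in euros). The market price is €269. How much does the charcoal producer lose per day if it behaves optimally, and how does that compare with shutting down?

AVC = 69 - 20Q + 2Q^2; min AVC = €19 at Q = 5. Since P = €269 ≥ min AVC, the firm produces.
MC = 69 - 40Q + 6Q^2. Setting P = MC and taking the root on the rising branch gives Q* = 10.
TR = 269·10 = 2690. TC = 2311 + 690 = 3001. Profit = 2690 − 3001 = -€311.
That loss of €311 beats the €2311 the firm would lose by shutting down; producing recovers €2000 of fixed cost.

Profit = -€311 at Q = 10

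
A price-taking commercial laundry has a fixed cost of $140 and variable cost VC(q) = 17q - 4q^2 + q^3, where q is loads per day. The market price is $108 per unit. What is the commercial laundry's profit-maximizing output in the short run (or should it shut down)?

From TC, MC = TC'(q) = 17 - 8q + 3q^2 and AVC = VC/q = 17 - 4q + q^2.
The AVC parabola has its vertex at q = 4/2 = 2, where AVC = 17 - 4·2 + 2^2 = $13.
P = $108 exceeds min AVC = $13, so the firm stays open.
Set P = MC: 108 = 17 - 8q + 3q^2 → -91 - 8q + 3q^2 = 0. The roots are q = -13/3 and q = 7; the profit-maximizing output is on the rising part of MC, so q* = 7.
Check: AVC at q = 7 is $38 ≤ P, so revenue covers variable cost.
Profit = P·q − TC = 108·7 − 406 = $350.

Produce at q = 7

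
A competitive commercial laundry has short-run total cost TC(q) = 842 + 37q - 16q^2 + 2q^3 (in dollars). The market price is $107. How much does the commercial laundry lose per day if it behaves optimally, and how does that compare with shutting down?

AVC = 37 - 16q + 2q^2; min AVC = $5 at q = 4. Since P = $107 ≥ min AVC, the firm produces.
MC = 37 - 32q + 6q^2. Setting P = MC and taking the root on the rising branch gives q* = 7.
TR = 107·7 = 749. TC = 842 + 161 = 1003. Profit = 749 − 1003 = -$254.
Shutting down would mean losing the fixed cost of $842, so operating at a loss of $254 is better by $588.

Profit = -$254 at q = 7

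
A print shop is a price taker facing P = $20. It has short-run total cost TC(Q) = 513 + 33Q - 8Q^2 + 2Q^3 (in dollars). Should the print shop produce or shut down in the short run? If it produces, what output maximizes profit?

Strip out fixed cost: VC = 33Q - 8Q^2 + 2Q^3. Then AVC = 33 - 8Q + 2Q^2 and MC = 33 - 16Q + 6Q^2.
The AVC parabola has its vertex at Q = 8/4 = 2, where AVC = 33 - 8·2 + 2·2^2 = $25.
With P < min AVC ($20 < $25), every unit sold adds to the loss.
Best response: produce nothing and absorb the $513 fixed cost.

Shut down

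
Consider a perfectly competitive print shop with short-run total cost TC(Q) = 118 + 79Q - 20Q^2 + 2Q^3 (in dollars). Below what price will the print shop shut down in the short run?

$29 per unit

Short-run supply begins at min AVC. From VC = 79Q - 20Q^2 + 2Q^3, AVC = 79 - 20Q + 2Q^2.
dAVC/dQ = -20 + 4Q = 0 gives Q = 5. min AVC = 79 - 20·5 + 2·5^2 = 29.
For P < $29 the firm produces nothing.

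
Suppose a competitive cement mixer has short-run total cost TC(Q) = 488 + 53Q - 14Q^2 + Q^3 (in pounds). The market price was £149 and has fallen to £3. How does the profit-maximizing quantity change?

Output falls from 12 to 0 (the firm shuts down)

MC = 53 - 28Q + 3Q^2; the shutdown threshold is min AVC = £4 (at Q = 7).
At P = £149 ≥ min AVC, set P = MC on the rising branch: Q = 12.
At P = £3 < min AVC = £4, price no longer covers variable cost at any output, so the firm shuts down: Q = 0.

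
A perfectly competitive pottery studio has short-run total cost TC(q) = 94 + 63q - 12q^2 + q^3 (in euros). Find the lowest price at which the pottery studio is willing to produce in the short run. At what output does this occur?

€27 per unit, at q = 6

The shutdown price is the minimum of AVC. VC = 63q - 12q^2 + q^3, so AVC = 63 - 12q + q^2.
At the minimum of AVC, MC = AVC. MC = 63 - 24q + 3q^2; setting MC = AVC gives 2q^2 - 12q = 0, so q = 6. min AVC = 27.
So the shutdown price is €27.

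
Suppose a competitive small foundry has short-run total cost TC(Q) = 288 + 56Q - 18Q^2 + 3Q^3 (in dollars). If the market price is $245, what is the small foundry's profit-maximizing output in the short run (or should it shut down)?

From TC, MC = TC'(Q) = 56 - 36Q + 9Q^2 and AVC = VC/Q = 56 - 18Q + 3Q^2.
AVC hits its minimum where MC = AVC, at Q = 3, giving min AVC = 56 - 18·3 + 3·3^2 = $29.
P = $245 exceeds min AVC = $29, so the firm stays open.
Set P = MC: 245 = 56 - 36Q + 9Q^2 → -189 - 36Q + 9Q^2 = 0. The roots are Q = -3 and Q = 7; the profit-maximizing output is on the rising part of MC, so Q* = 7.
Check: AVC at Q = 7 is $77 ≤ P, so revenue covers variable cost.
Profit = P·Q − TC = 245·7 − 827 = $888.

Produce at Q = 7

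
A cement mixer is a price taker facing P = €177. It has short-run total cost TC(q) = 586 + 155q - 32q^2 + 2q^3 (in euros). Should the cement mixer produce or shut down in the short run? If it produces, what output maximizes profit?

From TC, MC = TC'(q) = 155 - 64q + 6q^2 and AVC = VC/q = 155 - 32q + 2q^2.
AVC hits its minimum where MC = AVC, at q = 8, giving min AVC = 155 - 32·8 + 2·8^2 = €27.
Since P = €177 ≥ min AVC = €27, price covers variable cost and the firm should produce.
Set P = MC: 177 = 155 - 64q + 6q^2 → -22 - 64q + 6q^2 = 0. The roots are q = -1/3 and q = 11; the profit-maximizing output is on the rising part of MC, so q* = 11.
Check: AVC at q = 11 is €45 ≤ P, so revenue covers variable cost.
Profit = P·q − TC = 177·11 − 1081 = €866.

Produce at q = 11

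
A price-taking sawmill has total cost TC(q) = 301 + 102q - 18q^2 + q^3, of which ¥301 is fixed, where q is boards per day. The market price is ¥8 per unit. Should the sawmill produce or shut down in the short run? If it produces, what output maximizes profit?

Shut down

From TC, MC = TC'(q) = 102 - 36q + 3q^2 and AVC = VC/q = 102 - 18q + q^2.
AVC is minimized where dAVC/dq = -18 + 2q = 0, at q = 9; min AVC = 102 - 18·9 + 9^2 = ¥21.
Since P = ¥8 < min AVC = ¥21, price fails to cover variable cost at any output.
Shutting down limits the loss to fixed cost, ¥301.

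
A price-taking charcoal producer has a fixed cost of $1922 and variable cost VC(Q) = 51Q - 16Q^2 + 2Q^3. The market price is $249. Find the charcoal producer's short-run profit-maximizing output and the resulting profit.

AVC = 51 - 16Q + 2Q^2; min AVC = $19 at Q = 4. Since P = $249 ≥ min AVC, the firm produces.
With MC = 51 - 32Q + 6Q^2, P = MC on the upward-sloping part at Q* = 9.
TR = 249·9 = 2241. TC = 1922 + 621 = 2543. Profit = 2241 − 2543 = -$302.
By producing, the firm covers all variable cost plus $1620 of fixed cost; shutting down would lose the full $1922.

Profit = -$302 at Q = 9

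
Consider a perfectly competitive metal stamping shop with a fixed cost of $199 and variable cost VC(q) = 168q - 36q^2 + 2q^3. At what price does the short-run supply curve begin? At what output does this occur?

The firm shuts down when price falls below the minimum of average variable cost. AVC = VC/q = 168 - 36q + 2q^2.
At the minimum of AVC, MC = AVC. MC = 168 - 72q + 6q^2; setting MC = AVC gives 4q^2 - 36q = 0, so q = 9. min AVC = 6.
So the shutdown price is $6.

$6 per unit, at q = 9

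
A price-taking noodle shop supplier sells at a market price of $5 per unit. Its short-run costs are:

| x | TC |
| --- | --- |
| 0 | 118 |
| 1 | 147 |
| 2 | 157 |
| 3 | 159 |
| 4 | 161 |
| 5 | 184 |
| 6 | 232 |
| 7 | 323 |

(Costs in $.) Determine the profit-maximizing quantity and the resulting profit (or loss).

Compute π = P·x − TC at each output: x=0: -118; x=1: -142; x=2: -147; x=3: -144; x=4: -141; x=5: -159; x=6: -202; x=7: -288.
Profit is highest at x = 0. Equivalently, the lowest AVC in the table is 43/4 ≈ $10.75 at x = 4, and P = $5 falls below it — price never covers variable cost, so the firm shuts down and loses only its fixed cost.

x = 0 (shut down); profit = -$118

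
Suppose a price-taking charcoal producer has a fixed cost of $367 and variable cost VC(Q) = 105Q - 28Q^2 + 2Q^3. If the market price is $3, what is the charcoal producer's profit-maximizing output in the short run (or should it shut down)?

Shut down

From TC, MC = TC'(Q) = 105 - 56Q + 6Q^2 and AVC = VC/Q = 105 - 28Q + 2Q^2.
AVC is minimized where dAVC/dQ = -28 + 4Q = 0, at Q = 7; min AVC = 105 - 28·7 + 2·7^2 = $7.
P = $3 lies below min AVC = $7; no output level covers variable cost.
Best response: produce nothing and absorb the $367 fixed cost.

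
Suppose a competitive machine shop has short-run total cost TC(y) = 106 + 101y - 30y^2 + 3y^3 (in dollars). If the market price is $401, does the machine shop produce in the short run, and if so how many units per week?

Strip out fixed cost: VC = 101y - 30y^2 + 3y^3. Then AVC = 101 - 30y + 3y^2 and MC = 101 - 60y + 9y^2.
The AVC parabola has its vertex at y = 30/6 = 5, where AVC = 101 - 30·5 + 3·5^2 = $26.
Since P = $401 ≥ min AVC = $26, price covers variable cost and the firm should produce.
Set P = MC: 401 = 101 - 60y + 9y^2 → -300 - 60y + 9y^2 = 0. The roots are y = -10/3 and y = 10; the profit-maximizing output is on the rising part of MC, so y* = 10.
Check: AVC at y = 10 is $101 ≤ P, so revenue covers variable cost.
Profit = P·y − TC = 401·10 − 1116 = $2894.

Produce at y = 10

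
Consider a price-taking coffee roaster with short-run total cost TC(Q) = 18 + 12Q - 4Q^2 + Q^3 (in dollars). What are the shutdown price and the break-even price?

Shutdown price = $8; break-even price = $15

Shutdown price = min AVC. AVC = 12 - 4Q + Q^2, with vertex at Q = 2 and minimum $8.
ATC = 18/Q + 12 - 4Q + Q^2. Setting dATC/dQ = −18/Q^2 − 4 + 2Q = 0 gives Q = 3 (since 2·3^3 − 4·3^2 = 18).
min ATC = 18/3 + 12 − 4·3 + 3^2 = $15. That is the break-even price.
For $8 ≤ P < $15 the firm produces at a loss; below $8 it shuts down.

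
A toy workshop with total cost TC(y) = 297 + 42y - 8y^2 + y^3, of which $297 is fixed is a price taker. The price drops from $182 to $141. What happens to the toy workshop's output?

Output falls from 10 to 9

MC = 42 - 16y + 3y^2; the shutdown threshold is min AVC = $26 (at y = 4).
With P = $182 above the shutdown price, P = MC gives y = 10.
At P = $141 ≥ min AVC, set P = MC: y = 9. The firm stays open but cuts output.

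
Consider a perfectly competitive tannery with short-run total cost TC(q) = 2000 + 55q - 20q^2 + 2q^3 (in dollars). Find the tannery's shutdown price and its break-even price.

AVC = 55 - 20q + 2q^2; minimized at q = 5, giving min AVC = $5. That is the shutdown price.
ATC = 2000/q + 55 - 20q + 2q^2. Setting dATC/dq = −2000/q^2 − 20 + 4q = 0 gives q = 10 (since 4·10^3 − 20·10^2 = 2000).
min ATC = 2000/10 + 55 − 20·10 + 2·10^2 = $255. That is the break-even price.
Between these two prices the firm operates at a loss; above $255 it earns a profit.

Shutdown price = $5; break-even price = $255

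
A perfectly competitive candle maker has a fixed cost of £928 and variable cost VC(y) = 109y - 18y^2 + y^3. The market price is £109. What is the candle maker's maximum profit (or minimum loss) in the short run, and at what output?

Profit = -£64 at y = 12

AVC = 109 - 18y + y^2; min AVC = £28 at y = 9. Since P = £109 ≥ min AVC, the firm produces.
MC = 109 - 36y + 3y^2. Setting P = MC and taking the root on the rising branch gives y* = 12.
TR = 109·12 = 1308. TC = 928 + 444 = 1372. Profit = 1308 − 1372 = -£64.
Shutting down would mean losing the fixed cost of £928, so operating at a loss of £64 is better by £864.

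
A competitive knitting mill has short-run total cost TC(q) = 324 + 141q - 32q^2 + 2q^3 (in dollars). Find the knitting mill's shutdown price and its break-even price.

Shutdown price = min AVC. AVC = 141 - 32q + 2q^2, with vertex at q = 8 and minimum $13.
ATC = 324/q + 141 - 32q + 2q^2. Setting dATC/dq = −324/q^2 − 32 + 4q = 0 gives q = 9 (since 4·9^3 − 32·9^2 = 324).
min ATC = 324/9 + 141 − 32·9 + 2·9^2 = $51. That is the break-even price.
For $13 ≤ P < $51 the firm produces at a loss; below $13 it shuts down.

Shutdown price = $13; break-even price = $51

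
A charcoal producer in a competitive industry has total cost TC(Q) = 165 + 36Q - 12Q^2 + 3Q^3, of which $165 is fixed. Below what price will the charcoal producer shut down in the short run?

The shutdown price is the minimum of AVC. VC = 36Q - 12Q^2 + 3Q^3, so AVC = 36 - 12Q + 3Q^2.
dAVC/dQ = -12 + 6Q = 0 gives Q = 2. min AVC = 36 - 12·2 + 3·2^2 = 24.
So the shutdown price is $24.

$24 per unit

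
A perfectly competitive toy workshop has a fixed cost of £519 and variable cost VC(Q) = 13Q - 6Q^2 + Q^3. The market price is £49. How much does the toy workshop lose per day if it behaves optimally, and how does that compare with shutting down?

Profit = -£303 at Q = 6

AVC = 13 - 6Q + Q^2; min AVC = £4 at Q = 3. Since P = £49 ≥ min AVC, the firm produces.
With MC = 13 - 12Q + 3Q^2, P = MC on the upward-sloping part at Q* = 6.
TR = 49·6 = 294. TC = 519 + 78 = 597. Profit = 294 − 597 = -£303.
Shutting down would mean losing the fixed cost of £519, so operating at a loss of £303 is better by £216.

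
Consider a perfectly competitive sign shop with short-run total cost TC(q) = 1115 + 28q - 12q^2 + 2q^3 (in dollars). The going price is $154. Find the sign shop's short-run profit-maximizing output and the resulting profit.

AVC = 28 - 12q + 2q^2 has its minimum $10 at q = 3; price $154 clears that bar, so the firm operates.
With MC = 28 - 24q + 6q^2, P = MC on the upward-sloping part at q* = 7.
TR = 154·7 = 1078. TC = 1115 + 294 = 1409. Profit = 1078 − 1409 = -$331.
By producing, the firm covers all variable cost plus $784 of fixed cost; shutting down would lose the full $1115.

Profit = -$331 at q = 7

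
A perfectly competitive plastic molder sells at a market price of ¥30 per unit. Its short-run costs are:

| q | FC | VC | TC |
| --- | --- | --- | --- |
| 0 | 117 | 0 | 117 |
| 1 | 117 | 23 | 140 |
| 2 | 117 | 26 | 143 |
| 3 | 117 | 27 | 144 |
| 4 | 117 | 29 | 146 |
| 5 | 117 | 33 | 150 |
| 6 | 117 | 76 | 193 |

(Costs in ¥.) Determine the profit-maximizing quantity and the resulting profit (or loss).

Profit at each row (π = 30q − TC): q=0: -117; q=1: -110; q=2: -83; q=3: -54; q=4: -26; q=5: 0; q=6: -13.
Profit is maximized at q = 5. AVC there is 33/5 = ¥6.60 ≤ P, so producing beats shutting down (which would give -¥117).

q = 5; profit = ¥0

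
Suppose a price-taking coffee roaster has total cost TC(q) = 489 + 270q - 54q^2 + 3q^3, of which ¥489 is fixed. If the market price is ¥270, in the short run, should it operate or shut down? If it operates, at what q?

Variable cost is VC = 270q - 54q^2 + 3q^3, so AVC = VC/q = 270 - 54q + 3q^2 and MC = dTC/dq = 270 - 108q + 9q^2.
The AVC parabola has its vertex at q = 54/6 = 9, where AVC = 270 - 54·9 + 3·9^2 = ¥27.
Because ¥270 ≥ ¥27, revenue can cover variable cost; the firm operates.
Solving P = MC: -108q + 9q^2 = 0 ⇒ q = 0 or 12. On the upward-sloping branch, q* = 12.
Check: AVC at q = 12 is ¥54 ≤ P, so revenue covers variable cost.
Profit = P·q − TC = 270·12 − 1137 = ¥2103.

Produce at q = 12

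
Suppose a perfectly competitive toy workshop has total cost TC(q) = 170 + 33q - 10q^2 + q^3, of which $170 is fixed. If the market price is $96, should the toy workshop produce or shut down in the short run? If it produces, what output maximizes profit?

Produce at q = 9

Strip out fixed cost: VC = 33q - 10q^2 + q^3. Then AVC = 33 - 10q + q^2 and MC = 33 - 20q + 3q^2.
AVC is minimized where dAVC/dq = -10 + 2q = 0, at q = 5; min AVC = 33 - 10·5 + 5^2 = $8.
Because $96 ≥ $8, revenue can cover variable cost; the firm operates.
Solving P = MC: -63 - 20q + 3q^2 = 0 ⇒ q = -7/3 or 9. On the upward-sloping branch, q* = 9.
Check: AVC at q = 9 is $24 ≤ P, so revenue covers variable cost.
Profit = P·q − TC = 96·9 − 386 = $478.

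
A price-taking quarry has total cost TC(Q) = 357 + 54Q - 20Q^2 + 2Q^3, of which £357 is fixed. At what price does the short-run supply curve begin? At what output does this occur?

The shutdown price is the minimum of AVC. VC = 54Q - 20Q^2 + 2Q^3, so AVC = 54 - 20Q + 2Q^2.
dAVC/dQ = -20 + 4Q = 0 gives Q = 5. min AVC = 54 - 20·5 + 2·5^2 = 4.
The firm shuts down for any P below £4.

£4 per unit, at Q = 5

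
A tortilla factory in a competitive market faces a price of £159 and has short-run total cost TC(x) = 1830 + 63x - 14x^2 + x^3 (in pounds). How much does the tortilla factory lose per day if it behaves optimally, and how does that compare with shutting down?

AVC = 63 - 14x + x^2; min AVC = £14 at x = 7. Since P = £159 ≥ min AVC, the firm produces.
MC = 63 - 28x + 3x^2. Setting P = MC and taking the root on the rising branch gives x* = 12.
TR = 159·12 = 1908. TC = 1830 + 468 = 2298. Profit = 1908 − 2298 = -£390.
That loss of £390 beats the £1830 the firm would lose by shutting down; producing recovers £1440 of fixed cost.

Profit = -£390 at x = 12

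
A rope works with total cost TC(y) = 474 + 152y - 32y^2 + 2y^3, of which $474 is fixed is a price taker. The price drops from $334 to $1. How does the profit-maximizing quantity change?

Output falls from 13 to 0 (the firm shuts down)

MC = 152 - 64y + 6y^2; the shutdown threshold is min AVC = $24 (at y = 8).
At P = $334 ≥ min AVC, set P = MC on the rising branch: y = 13.
At P = $1 < min AVC = $24, price no longer covers variable cost at any output, so the firm shuts down: y = 0.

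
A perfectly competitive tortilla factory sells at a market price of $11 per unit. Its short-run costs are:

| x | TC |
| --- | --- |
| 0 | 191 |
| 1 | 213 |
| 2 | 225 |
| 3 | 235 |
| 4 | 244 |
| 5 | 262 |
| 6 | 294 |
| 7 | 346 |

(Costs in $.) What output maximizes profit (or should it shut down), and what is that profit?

x = 0 (shut down); profit = -$191

Compute π = P·x − TC at each output: x=0: -191; x=1: -202; x=2: -203; x=3: -202; x=4: -200; x=5: -207; x=6: -228; x=7: -269.
Profit is highest at x = 0. Equivalently, the lowest AVC in the table is 53/4 ≈ $13.25 at x = 4, and P = $11 falls below it — price never covers variable cost, so the firm shuts down and loses only its fixed cost.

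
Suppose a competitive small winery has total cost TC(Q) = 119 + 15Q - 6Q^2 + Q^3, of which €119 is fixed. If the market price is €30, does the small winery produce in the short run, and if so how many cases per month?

Produce at Q = 5

Strip out fixed cost: VC = 15Q - 6Q^2 + Q^3. Then AVC = 15 - 6Q + Q^2 and MC = 15 - 12Q + 3Q^2.
AVC hits its minimum where MC = AVC, at Q = 3, giving min AVC = 15 - 6·3 + 3^2 = €6.
P = €30 exceeds min AVC = €6, so the firm stays open.
Set P = MC: 30 = 15 - 12Q + 3Q^2 → -15 - 12Q + 3Q^2 = 0. The roots are Q = -1 and Q = 5; the profit-maximizing output is on the rising part of MC, so Q* = 5.
Check: AVC at Q = 5 is €10 ≤ P, so revenue covers variable cost.
Profit = P·Q − TC = 30·5 − 169 = -€19, a loss, but smaller than the €119 fixed cost the firm would lose by shutting down.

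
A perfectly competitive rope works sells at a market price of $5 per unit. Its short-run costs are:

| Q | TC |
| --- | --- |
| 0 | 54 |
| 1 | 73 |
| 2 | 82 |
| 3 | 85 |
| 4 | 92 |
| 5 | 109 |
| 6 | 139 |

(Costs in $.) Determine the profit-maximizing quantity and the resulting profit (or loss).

Q = 0 (shut down); profit = -$54

Compute π = P·Q − TC at each output: Q=0: -54; Q=1: -68; Q=2: -72; Q=3: -70; Q=4: -72; Q=5: -84; Q=6: -109.
Profit is highest at Q = 0. Equivalently, the lowest AVC in the table is 38/4 ≈ $9.50 at Q = 4, and P = $5 falls below it — price never covers variable cost, so the firm shuts down and loses only its fixed cost.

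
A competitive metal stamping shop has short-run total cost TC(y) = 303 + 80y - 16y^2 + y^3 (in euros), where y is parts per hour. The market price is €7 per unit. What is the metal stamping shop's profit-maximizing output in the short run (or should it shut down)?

Shut down

Variable cost is VC = 80y - 16y^2 + y^3, so AVC = VC/y = 80 - 16y + y^2 and MC = dTC/dy = 80 - 32y + 3y^2.
The AVC parabola has its vertex at y = 16/2 = 8, where AVC = 80 - 16·8 + 8^2 = €16.
With P < min AVC (€7 < €16), every unit sold adds to the loss.
The firm minimizes its loss by shutting down and losing only its fixed cost of €303.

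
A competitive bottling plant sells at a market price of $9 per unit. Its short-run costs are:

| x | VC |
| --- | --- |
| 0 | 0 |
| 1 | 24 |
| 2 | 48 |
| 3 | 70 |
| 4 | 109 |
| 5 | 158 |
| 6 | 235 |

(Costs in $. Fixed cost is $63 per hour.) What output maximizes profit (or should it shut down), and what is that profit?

Compute π = P·x − TC at each output: x=0: -63; x=1: -78; x=2: -93; x=3: -106; x=4: -136; x=5: -176; x=6: -244.
Profit is highest at x = 0. Equivalently, the lowest AVC in the table is 70/3 ≈ $23.33 at x = 3, and P = $9 falls below it — price never covers variable cost, so the firm shuts down and loses only its fixed cost.

x = 0 (shut down); profit = -$63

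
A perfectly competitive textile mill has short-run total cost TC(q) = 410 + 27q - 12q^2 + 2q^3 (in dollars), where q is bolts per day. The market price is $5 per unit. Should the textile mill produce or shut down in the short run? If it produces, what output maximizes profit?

Strip out fixed cost: VC = 27q - 12q^2 + 2q^3. Then AVC = 27 - 12q + 2q^2 and MC = 27 - 24q + 6q^2.
AVC hits its minimum where MC = AVC, at q = 3, giving min AVC = 27 - 12·3 + 2·3^2 = $9.
With P < min AVC ($5 < $9), every unit sold adds to the loss.
Shutting down limits the loss to fixed cost, $410.

Shut down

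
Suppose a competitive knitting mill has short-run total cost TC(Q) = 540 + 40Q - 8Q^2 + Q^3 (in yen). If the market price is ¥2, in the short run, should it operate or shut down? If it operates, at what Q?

Shut down

Variable cost is VC = 40Q - 8Q^2 + Q^3, so AVC = VC/Q = 40 - 8Q + Q^2 and MC = dTC/dQ = 40 - 16Q + 3Q^2.
AVC hits its minimum where MC = AVC, at Q = 4, giving min AVC = 40 - 8·4 + 4^2 = ¥24.
Since P = ¥2 < min AVC = ¥24, price fails to cover variable cost at any output.
Best response: produce nothing and absorb the ¥540 fixed cost.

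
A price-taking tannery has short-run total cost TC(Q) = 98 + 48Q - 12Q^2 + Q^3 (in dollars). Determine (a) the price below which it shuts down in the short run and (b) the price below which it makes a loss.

Shutdown price = $12; break-even price = $27

Shutdown price = min AVC. AVC = 48 - 12Q + Q^2, with vertex at Q = 6 and minimum $12.
ATC = 98/Q + 48 - 12Q + Q^2. Setting dATC/dQ = −98/Q^2 − 12 + 2Q = 0 gives Q = 7 (since 2·7^3 − 12·7^2 = 98).
min ATC = 98/7 + 48 − 12·7 + 7^2 = $27. That is the break-even price.
Between these two prices the firm operates at a loss; above $27 it earns a profit.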